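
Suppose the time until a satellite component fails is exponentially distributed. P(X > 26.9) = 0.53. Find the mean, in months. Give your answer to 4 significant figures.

42.37

e^(−λ·26.9) = 0.53 ⇒ λ = −ln(0.53)/26.9 = 0.0236014.
Mean = 1/λ = 42.3703 months.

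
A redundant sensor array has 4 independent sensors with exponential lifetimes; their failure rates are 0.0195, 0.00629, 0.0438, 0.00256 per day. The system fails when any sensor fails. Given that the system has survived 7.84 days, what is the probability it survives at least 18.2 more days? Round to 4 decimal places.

Time to first failure ~ Exp(Σλ) with Σλ = 0.07215.
By memorylessness, P(T > 7.84+18.2 | T > 7.84) = P(T > 18.2) = e^(−0.07215·18.2) ≈ 0.2690.

0.2690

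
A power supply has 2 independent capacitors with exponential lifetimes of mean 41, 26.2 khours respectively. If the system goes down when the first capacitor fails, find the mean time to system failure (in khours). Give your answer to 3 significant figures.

16.0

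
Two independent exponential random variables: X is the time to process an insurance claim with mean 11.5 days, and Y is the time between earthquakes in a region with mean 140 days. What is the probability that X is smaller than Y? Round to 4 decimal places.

λ_1 = 1/11.5 = 0.0869565, λ_2 = 1/140 = 0.00714286.
For independent exponentials, P(X < Y) = λ_1/(λ_1+λ_2) = 0.0869565/0.0940994 ≈ 0.9241.

0.9241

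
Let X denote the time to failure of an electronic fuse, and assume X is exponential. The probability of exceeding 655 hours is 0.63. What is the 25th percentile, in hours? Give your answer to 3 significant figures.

e^(−λ·655) = 0.63 ⇒ λ = −ln(0.63)/655 = 0.000705398.
25th percentile: 1 − e^(−λt) = 0.25, t = −ln(0.75)/λ = 407.83 hours.

408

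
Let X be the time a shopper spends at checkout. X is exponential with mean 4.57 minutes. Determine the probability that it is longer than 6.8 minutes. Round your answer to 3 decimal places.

0.226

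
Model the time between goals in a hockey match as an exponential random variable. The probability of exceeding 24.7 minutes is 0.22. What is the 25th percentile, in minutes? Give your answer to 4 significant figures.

e^(−λ·24.7) = 0.22 ⇒ λ = −ln(0.22)/24.7 = 0.0613007.
25th percentile: 1 − e^(−λt) = 0.25, t = −ln(0.75)/λ = 4.69296 minutes.

4.693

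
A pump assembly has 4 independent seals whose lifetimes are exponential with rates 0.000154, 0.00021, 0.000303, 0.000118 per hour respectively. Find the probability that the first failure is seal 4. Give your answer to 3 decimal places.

0.150

The time to first failure is exponential with rate Σλ = 0.000154 + 0.00021 + 0.000303 + 0.000118 = 0.000785.
P(seal 4 first) = λ_4/Σλ = 0.000118/0.000785 ≈ 0.150.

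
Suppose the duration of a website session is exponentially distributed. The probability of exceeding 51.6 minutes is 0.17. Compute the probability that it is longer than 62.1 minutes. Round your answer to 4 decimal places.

0.1185

e^(−λ·51.6) = 0.17 ⇒ λ = −ln(0.17)/51.6 = 0.0343402.
P(X > 62.1) = e^(−0.0343402·62.1) = e^(−2.1325) ≈ 0.1185.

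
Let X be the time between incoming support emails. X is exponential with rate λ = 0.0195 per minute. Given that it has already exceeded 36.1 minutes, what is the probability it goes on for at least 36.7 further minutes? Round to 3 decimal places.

By the memoryless property, P(X > 36.1+36.7 | X > 36.1) = P(X > 36.7).
P(X > 36.7) = e^(−0.71565) ≈ 0.489.

0.489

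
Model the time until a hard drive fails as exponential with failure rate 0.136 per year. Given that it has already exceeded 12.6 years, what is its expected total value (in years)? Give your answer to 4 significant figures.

19.95

By memorylessness, E[X | X > 12.6] = 12.6 + 1/λ = 12.6 + 7.35294 = 19.9529 years.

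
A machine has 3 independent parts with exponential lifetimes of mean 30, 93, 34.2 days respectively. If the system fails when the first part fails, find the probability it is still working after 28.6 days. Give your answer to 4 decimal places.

0.1228

The first failure time is exponential with rate Σλ_i = 1/30 + 1/93 + 1/34.2 = 0.0733258 per day.
P(min > 28.6) = e^(−0.0733258·28.6) = e^(−2.0971) ≈ 0.1228.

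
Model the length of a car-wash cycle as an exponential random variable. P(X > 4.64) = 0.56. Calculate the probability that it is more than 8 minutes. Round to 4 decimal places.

0.3680

e^(−λ·4.64) = 0.56 ⇒ λ = −ln(0.56)/4.64 = 0.124961.
P(X > 8) = e^(−0.124961·8) = e^(−0.99969) ≈ 0.3680.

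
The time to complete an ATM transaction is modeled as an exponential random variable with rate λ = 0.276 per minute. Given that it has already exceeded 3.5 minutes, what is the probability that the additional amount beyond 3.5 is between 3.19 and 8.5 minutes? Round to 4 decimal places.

0.3188

Memoryless: the residual past 3.5 is again Exp(λ).
P(3.19 < residual < 8.5) = e^(−λ·3.19) − e^(−λ·8.5) = 0.41460 − 0.09575 ≈ 0.3188.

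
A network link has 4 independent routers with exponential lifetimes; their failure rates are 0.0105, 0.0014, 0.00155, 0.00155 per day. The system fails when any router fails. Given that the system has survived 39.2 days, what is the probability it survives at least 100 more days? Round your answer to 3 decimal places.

0.223

Time to first failure ~ Exp(Σλ) with Σλ = 0.015.
By memorylessness, P(T > 39.2+100 | T > 39.2) = P(T > 100) = e^(−0.015·100) ≈ 0.223.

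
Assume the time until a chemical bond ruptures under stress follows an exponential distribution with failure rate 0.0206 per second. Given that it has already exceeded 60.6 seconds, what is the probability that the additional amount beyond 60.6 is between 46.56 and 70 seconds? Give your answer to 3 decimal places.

Memoryless: the residual past 60.6 is again Exp(λ).
P(46.56 < residual < 70) = e^(−λ·46.56) − e^(−λ·70) = 0.38322 − 0.23645 ≈ 0.147.

0.147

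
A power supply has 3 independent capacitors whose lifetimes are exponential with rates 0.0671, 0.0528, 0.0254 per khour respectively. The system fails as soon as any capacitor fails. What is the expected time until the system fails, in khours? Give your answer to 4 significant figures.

The time to first failure is exponential with rate Σλ = 0.0671 + 0.0528 + 0.0254 = 0.1453.
E[min] = 1/Σλ = 1/0.1453 = 6.88231 khours.

6.882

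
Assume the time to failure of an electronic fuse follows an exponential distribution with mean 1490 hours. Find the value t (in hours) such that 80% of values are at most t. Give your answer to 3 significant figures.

2400

The rate is λ = 1/1490 = 0.000671141 per hour.
Set 1 − e^(−λt) = 0.8, so t = −ln(0.2)/λ = 1.6094/0.000671141 ≈ 2398.06 hours.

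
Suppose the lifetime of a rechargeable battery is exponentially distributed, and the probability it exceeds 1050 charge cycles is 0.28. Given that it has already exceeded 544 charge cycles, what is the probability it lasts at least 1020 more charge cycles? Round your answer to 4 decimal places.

0.2904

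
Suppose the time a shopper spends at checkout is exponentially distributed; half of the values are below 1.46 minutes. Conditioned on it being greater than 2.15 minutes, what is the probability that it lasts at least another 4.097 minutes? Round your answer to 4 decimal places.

0.1430

For an exponential, median = ln(2)/λ, so λ = ln 2 / 1.46 = 0.474758 per minute.
The exponential is memoryless, so the remaining time is again Exp(λ): the condition X > 2.15 is irrelevant.
P(X > 4.097) = e^(−1.9451) ≈ 0.1430.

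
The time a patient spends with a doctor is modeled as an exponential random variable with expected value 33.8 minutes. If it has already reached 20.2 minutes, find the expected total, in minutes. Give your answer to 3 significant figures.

The rate is λ = 1/33.8 = 0.0295858 per minute.
By memorylessness, E[X | X > 20.2] = 20.2 + 1/λ = 20.2 + 33.8 = 54 minutes.

54.0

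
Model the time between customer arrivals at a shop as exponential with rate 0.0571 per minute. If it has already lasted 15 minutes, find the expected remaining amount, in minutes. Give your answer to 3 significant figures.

17.5

By memorylessness, the remaining amount past any threshold is again Exp(λ) with mean 1/λ = 17.5131 minutes.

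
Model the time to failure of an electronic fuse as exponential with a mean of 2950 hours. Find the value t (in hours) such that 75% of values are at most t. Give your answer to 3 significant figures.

4090

The rate is λ = 1/2950 = 0.000338983 per hour.
Set 1 − e^(−λt) = 0.75, so t = −ln(0.25)/λ = 1.3863/0.000338983 ≈ 4089.57 hours.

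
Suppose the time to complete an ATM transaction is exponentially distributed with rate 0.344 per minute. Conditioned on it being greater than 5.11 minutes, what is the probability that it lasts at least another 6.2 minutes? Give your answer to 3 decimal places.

By the memoryless property, P(X > 5.11+6.2 | X > 5.11) = P(X > 6.2).
P(X > 6.2) = e^(−2.1328) ≈ 0.119.

0.119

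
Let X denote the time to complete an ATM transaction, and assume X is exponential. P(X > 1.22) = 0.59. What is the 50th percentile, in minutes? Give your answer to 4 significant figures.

e^(−λ·1.22) = 0.59 ⇒ λ = −ln(0.59)/1.22 = 0.432486.
50th percentile: 1 − e^(−λt) = 0.5, t = −ln(0.5)/λ = 1.6027 minutes.

1.603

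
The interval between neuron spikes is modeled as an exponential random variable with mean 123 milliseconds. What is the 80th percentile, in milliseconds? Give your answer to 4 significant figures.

The rate is λ = 1/123 = 0.00813008 per millisecond.
Set 1 − e^(−λt) = 0.8, so t = −ln(0.2)/λ = 1.6094/0.00813008 ≈ 197.961 milliseconds.

198.0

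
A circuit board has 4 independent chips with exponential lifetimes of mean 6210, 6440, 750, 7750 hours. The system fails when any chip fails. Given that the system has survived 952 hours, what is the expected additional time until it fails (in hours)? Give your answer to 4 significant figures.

562.2

First-failure rate Σλ = 1/6210 + 1/6440 + 1/750 + 1/7750 = 0.00177868.
By memorylessness the expected residual is 1/Σλ = 562.216 hours, regardless of the 952 already elapsed.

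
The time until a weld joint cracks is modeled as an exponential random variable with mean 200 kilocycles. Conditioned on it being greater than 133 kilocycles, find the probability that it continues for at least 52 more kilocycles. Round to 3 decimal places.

The rate is λ = 1/200 = 0.005 per kilocycle.
The exponential is memoryless, so the remaining time is again Exp(λ): the condition X > 133 is irrelevant.
P(X > 52) = e^(−0.26) ≈ 0.771.

0.771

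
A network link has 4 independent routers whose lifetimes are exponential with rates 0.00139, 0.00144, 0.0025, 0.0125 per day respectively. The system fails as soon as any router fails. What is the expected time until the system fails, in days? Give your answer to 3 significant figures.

The time to first failure is exponential with rate Σλ = 0.00139 + 0.00144 + 0.0025 + 0.0125 = 0.01783.
E[min] = 1/Σλ = 1/0.01783 = 56.0852 days.

56.1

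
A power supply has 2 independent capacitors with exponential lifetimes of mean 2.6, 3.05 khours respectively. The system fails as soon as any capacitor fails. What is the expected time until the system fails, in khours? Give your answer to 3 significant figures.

1.40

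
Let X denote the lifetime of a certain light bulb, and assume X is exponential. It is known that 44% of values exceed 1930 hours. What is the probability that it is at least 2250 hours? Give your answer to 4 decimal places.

e^(−λ·1930) = 0.44 ⇒ λ = −ln(0.44)/1930 = 0.000425379.
P(X > 2250) = e^(−0.000425379·2250) = e^(−0.9571) ≈ 0.3840.

0.3840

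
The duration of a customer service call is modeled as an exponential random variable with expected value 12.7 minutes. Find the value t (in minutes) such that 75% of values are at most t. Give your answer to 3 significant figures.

17.6

The rate is λ = 1/12.7 = 0.0787402 per minute.
Set 1 − e^(−λt) = 0.75, so t = −ln(0.25)/λ = 1.3863/0.0787402 ≈ 17.6059 minutes.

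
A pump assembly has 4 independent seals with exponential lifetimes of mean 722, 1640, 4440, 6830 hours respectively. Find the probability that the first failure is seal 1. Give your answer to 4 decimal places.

0.5853

Rates: λ_i = 1/mean_i → 0.00138504, 0.000609756, 0.000225225, 0.000146413; Σλ = 0.00236644.
P(seal 1 first) = λ_1/Σλ = 0.00138504/0.00236644 ≈ 0.5853.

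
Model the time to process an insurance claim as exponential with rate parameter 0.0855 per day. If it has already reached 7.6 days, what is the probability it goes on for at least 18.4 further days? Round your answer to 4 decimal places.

By the memoryless property, P(X > 7.6+18.4 | X > 7.6) = P(X > 18.4).
P(X > 18.4) = e^(−1.5732) ≈ 0.2074.

0.2074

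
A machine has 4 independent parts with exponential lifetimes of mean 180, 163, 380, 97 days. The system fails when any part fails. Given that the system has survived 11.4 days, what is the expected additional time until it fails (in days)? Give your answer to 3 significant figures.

40.6

First-failure rate Σλ = 1/180 + 1/163 + 1/380 + 1/97 = 0.0246314.
By memorylessness the expected residual is 1/Σλ = 40.5986 days, regardless of the 11.4 already elapsed.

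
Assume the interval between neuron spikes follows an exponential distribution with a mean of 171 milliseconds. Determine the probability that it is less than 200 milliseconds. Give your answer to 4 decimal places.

The rate is λ = 1/171 = 0.00584795 per millisecond.
P(X ≤ 200) = 1 − e^(−λ·200) = 1 − e^(−1.1696) ≈ 0.6895.

0.6895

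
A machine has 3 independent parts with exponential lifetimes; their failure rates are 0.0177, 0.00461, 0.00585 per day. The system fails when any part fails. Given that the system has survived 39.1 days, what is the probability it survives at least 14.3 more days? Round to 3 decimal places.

Time to first failure ~ Exp(Σλ) with Σλ = 0.02816.
By memorylessness, P(T > 39.1+14.3 | T > 39.1) = P(T > 14.3) = e^(−0.02816·14.3) ≈ 0.669.

0.669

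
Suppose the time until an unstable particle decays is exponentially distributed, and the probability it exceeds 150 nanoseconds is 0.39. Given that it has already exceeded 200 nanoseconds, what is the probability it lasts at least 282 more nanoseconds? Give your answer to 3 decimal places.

0.170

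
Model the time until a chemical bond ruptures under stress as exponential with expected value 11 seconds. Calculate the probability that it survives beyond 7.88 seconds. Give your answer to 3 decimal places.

The rate is λ = 1/11 = 0.0909091 per second.
P(X > 7.88) = e^(−λ·7.88) = e^(−0.71636) ≈ 0.489.

0.489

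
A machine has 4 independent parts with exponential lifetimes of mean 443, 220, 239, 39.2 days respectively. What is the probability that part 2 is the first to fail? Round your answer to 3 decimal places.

0.125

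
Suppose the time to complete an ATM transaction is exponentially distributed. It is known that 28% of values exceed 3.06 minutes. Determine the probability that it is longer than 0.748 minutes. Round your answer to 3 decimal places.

0.733

e^(−λ·3.06) = 0.28 ⇒ λ = −ln(0.28)/3.06 = 0.416002.
P(X > 0.748) = e^(−0.416002·0.748) = e^(−0.31117) ≈ 0.733.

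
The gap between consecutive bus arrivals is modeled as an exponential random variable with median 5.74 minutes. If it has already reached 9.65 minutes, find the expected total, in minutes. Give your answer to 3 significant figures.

17.9

For an exponential, median = ln(2)/λ, so λ = ln 2 / 5.74 = 0.120757 per minute.
By memorylessness, E[X | X > 9.65] = 9.65 + 1/λ = 9.65 + 8.28107 = 17.9311 minutes.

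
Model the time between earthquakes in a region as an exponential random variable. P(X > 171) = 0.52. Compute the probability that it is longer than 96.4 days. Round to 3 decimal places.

e^(−λ·171) = 0.52 ⇒ λ = −ln(0.52)/171 = 0.00382413.
P(X > 96.4) = e^(−0.00382413·96.4) = e^(−0.36865) ≈ 0.692.

0.692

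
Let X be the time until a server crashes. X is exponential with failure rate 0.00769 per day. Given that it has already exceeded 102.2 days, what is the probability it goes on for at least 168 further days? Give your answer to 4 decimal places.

0.2747

P(X > s+t | X > s) = e^(−λ(s+t))/e^(−λs) = e^(−λt), independent of s = 102.2.
P(X > 168) = e^(−1.2919) ≈ 0.2747.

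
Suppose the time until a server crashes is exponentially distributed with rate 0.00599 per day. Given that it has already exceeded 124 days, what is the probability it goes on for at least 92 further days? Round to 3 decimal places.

0.576

P(X > s+t | X > s) = e^(−λ(s+t))/e^(−λs) = e^(−λt), independent of s = 124.
P(X > 92) = e^(−0.55108) ≈ 0.576.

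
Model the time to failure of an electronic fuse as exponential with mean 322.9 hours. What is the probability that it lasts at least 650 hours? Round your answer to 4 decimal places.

0.1336

The rate is λ = 1/322.9 = 0.00309693 per hour.
P(X > 650) = e^(−λ·650) = e^(−2.013) ≈ 0.1336.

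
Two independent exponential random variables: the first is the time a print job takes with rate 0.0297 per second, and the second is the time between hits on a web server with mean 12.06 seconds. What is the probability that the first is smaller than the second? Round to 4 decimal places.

0.2637

λ_1 = 0.0297, λ_2 = 1/12.06 = 0.0829187.
For independent exponentials, P(the first < the second) = λ_1/(λ_1+λ_2) = 0.0297/0.112619 ≈ 0.2637.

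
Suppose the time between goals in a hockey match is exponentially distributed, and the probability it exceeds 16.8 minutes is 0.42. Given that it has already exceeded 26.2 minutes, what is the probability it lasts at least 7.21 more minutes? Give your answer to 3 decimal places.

0.689

From e^(−λ·16.8) = 0.42, λ = −ln(0.42)/16.8 = 0.0516369.
Memoryless: P(X > 26.2+7.21 | X > 26.2) = P(X > 7.21) = e^(−0.0516369·7.21) ≈ 0.689.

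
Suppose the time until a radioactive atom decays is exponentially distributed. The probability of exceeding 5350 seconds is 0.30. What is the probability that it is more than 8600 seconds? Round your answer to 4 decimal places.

0.1444

e^(−λ·5350) = 0.30 ⇒ λ = −ln(0.30)/5350 = 0.000225042.
P(X > 8600) = e^(−0.000225042·8600) = e^(−1.9354) ≈ 0.1444.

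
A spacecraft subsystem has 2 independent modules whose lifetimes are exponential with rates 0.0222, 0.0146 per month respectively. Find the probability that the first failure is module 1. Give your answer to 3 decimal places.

0.603

The time to first failure is exponential with rate Σλ = 0.0222 + 0.0146 = 0.0368.
P(module 1 first) = λ_1/Σλ = 0.0222/0.0368 ≈ 0.603.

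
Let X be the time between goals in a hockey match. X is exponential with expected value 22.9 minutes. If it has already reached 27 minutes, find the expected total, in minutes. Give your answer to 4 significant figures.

The rate is λ = 1/22.9 = 0.0436681 per minute.
By memorylessness, E[X | X > 27] = 27 + 1/λ = 27 + 22.9 = 49.9 minutes.

49.90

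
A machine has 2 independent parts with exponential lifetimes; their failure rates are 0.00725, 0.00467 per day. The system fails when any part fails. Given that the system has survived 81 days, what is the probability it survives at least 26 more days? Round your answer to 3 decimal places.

Time to first failure ~ Exp(Σλ) with Σλ = 0.01192.
By memorylessness, P(T > 81+26 | T > 81) = P(T > 26) = e^(−0.01192·26) ≈ 0.734.

0.734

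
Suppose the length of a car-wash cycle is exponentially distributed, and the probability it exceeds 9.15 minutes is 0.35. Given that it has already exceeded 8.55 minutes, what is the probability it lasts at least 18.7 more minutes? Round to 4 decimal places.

0.1170

From e^(−λ·9.15) = 0.35, λ = −ln(0.35)/9.15 = 0.114735.
Memoryless: P(X > 8.55+18.7 | X > 8.55) = P(X > 18.7) = e^(−0.114735·18.7) ≈ 0.1170.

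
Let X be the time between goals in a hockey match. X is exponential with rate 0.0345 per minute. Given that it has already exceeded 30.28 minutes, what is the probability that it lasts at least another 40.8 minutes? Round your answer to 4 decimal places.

By the memoryless property, P(X > 30.28+40.8 | X > 30.28) = P(X > 40.8).
P(X > 40.8) = e^(−1.4076) ≈ 0.2447.

0.2447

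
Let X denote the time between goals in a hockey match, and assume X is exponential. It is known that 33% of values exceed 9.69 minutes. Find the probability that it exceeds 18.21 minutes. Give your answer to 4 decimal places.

e^(−λ·9.69) = 0.33 ⇒ λ = −ln(0.33)/9.69 = 0.114413.
P(X > 18.21) = e^(−0.114413·18.21) = e^(−2.0835) ≈ 0.1245.

0.1245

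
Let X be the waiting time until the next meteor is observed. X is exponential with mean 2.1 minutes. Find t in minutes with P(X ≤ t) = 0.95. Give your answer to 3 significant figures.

The rate is λ = 1/2.1 = 0.47619 per minute.
Set 1 − e^(−λt) = 0.95, so t = −ln(0.05)/λ = 2.9957/0.47619 ≈ 6.29104 minutes.

6.29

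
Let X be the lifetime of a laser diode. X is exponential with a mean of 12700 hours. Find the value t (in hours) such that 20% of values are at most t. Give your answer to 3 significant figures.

The rate is λ = 1/12700 = 0.0000787402 per hour.
Set 1 − e^(−λt) = 0.2, so t = −ln(0.8)/λ = 0.22314/0.0000787402 ≈ 2833.92 hours.

2830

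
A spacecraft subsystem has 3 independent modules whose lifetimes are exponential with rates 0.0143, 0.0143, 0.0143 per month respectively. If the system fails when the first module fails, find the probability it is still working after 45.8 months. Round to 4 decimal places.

0.1402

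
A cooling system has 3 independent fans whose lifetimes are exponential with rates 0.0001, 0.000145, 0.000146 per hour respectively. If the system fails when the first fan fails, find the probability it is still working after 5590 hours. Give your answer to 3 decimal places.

0.112

The time to first failure is exponential with rate Σλ = 0.0001 + 0.000145 + 0.000146 = 0.000391.
P(min > 5590) = e^(−0.000391·5590) = e^(−2.1857) ≈ 0.112.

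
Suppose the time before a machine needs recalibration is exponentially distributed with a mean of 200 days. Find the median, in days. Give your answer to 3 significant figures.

The rate is λ = 1/200 = 0.005 per day.
Set 1 − e^(−λt) = 0.5, so t = −ln(0.5)/λ = 0.69315/0.005 ≈ 138.629 days.

139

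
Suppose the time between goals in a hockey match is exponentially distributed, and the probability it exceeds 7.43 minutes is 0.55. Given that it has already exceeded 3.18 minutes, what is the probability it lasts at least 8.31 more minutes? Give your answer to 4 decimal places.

0.5124

From e^(−λ·7.43) = 0.55, λ = −ln(0.55)/7.43 = 0.0804626.
Memoryless: P(X > 3.18+8.31 | X > 3.18) = P(X > 8.31) = e^(−0.0804626·8.31) ≈ 0.5124.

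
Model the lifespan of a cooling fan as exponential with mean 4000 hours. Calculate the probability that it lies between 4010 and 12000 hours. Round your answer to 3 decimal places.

The rate is λ = 1/4000 = 0.00025 per hour.
P(4010 < X < 12000) = e^(−λ·4010) − e^(−λ·12000) = 0.36696 − 0.04979 ≈ 0.317.

0.317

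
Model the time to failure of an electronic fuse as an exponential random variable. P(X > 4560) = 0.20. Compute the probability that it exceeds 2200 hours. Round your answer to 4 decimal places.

0.4600

e^(−λ·4560) = 0.20 ⇒ λ = −ln(0.20)/4560 = 0.000352947.
P(X > 2200) = e^(−0.000352947·2200) = e^(−0.77648) ≈ 0.4600.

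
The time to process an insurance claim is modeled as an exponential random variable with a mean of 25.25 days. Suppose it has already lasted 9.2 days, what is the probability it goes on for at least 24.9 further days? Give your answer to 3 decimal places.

0.373

The rate is λ = 1/25.25 = 0.039604 per day.
By the memoryless property, P(X > 9.2+24.9 | X > 9.2) = P(X > 24.9).
P(X > 24.9) = e^(−0.98614) ≈ 0.373.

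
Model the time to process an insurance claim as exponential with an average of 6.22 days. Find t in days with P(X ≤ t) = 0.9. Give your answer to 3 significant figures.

The rate is λ = 1/6.22 = 0.160772 per day.
Set 1 − e^(−λt) = 0.9, so t = −ln(0.1)/λ = 2.3026/0.160772 ≈ 14.3221 days.

14.3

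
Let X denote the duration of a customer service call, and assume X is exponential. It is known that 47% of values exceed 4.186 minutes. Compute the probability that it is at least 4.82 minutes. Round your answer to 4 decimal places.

0.4192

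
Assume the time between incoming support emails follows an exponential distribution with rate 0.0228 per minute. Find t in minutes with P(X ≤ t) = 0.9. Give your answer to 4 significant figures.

101.0

Set 1 − e^(−λt) = 0.9, so t = −ln(0.1)/λ = 2.3026/0.0228 ≈ 100.991 minutes.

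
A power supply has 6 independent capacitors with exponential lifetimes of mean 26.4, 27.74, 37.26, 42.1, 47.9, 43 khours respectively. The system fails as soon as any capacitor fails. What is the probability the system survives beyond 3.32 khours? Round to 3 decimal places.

The first failure time is exponential with rate Σλ_i = 1/26.4 + 1/27.74 + 1/37.26 + 1/42.1 + 1/47.9 + 1/43 = 0.168652 per khour.
P(min > 3.32) = e^(−0.168652·3.32) = e^(−0.55992) ≈ 0.571.

0.571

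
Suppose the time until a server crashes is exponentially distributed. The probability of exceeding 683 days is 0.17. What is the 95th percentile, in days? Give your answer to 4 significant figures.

e^(−λ·683) = 0.17 ⇒ λ = −ln(0.17)/683 = 0.00259437.
95th percentile: 1 − e^(−λt) = 0.95, t = −ln(0.05)/λ = 1154.7 days.

1155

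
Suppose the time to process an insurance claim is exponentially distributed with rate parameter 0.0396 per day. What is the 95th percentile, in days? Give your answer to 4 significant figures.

Set 1 − e^(−λt) = 0.95, so t = −ln(0.05)/λ = 2.9957/0.0396 ≈ 75.6498 days.

75.65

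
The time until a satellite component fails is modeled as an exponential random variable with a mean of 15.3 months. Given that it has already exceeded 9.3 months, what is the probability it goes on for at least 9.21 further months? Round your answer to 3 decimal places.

The rate is λ = 1/15.3 = 0.0653595 per month.
The exponential is memoryless, so the remaining time is again Exp(λ): the condition X > 9.3 is irrelevant.
P(X > 9.21) = e^(−0.60196) ≈ 0.548.

0.548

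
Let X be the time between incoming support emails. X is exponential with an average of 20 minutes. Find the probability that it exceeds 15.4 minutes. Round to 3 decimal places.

0.463

The rate is λ = 1/20 = 0.05 per minute.
P(X > 15.4) = e^(−λ·15.4) = e^(−0.77) ≈ 0.463.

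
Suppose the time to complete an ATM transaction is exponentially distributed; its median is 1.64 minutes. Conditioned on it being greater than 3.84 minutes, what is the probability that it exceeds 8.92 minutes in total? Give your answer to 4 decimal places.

0.1168

For an exponential, median = ln(2)/λ, so λ = ln 2 / 1.64 = 0.422651 per minute.
The exponential is memoryless, so the remaining time is again Exp(λ): the condition X > 3.84 is irrelevant.
P(X > 5.08) = e^(−2.1471) ≈ 0.1168.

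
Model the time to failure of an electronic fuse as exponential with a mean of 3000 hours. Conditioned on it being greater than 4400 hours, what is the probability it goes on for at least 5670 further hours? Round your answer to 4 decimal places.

0.1511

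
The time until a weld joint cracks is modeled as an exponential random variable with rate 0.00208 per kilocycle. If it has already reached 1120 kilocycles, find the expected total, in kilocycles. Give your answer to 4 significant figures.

1601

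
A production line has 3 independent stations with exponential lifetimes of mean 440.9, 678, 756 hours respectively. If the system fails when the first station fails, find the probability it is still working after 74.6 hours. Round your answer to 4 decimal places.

0.6853

The first failure time is exponential with rate Σλ_i = 1/440.9 + 1/678 + 1/756 = 0.00506577 per hour.
P(min > 74.6) = e^(−0.00506577·74.6) = e^(−0.37791) ≈ 0.6853.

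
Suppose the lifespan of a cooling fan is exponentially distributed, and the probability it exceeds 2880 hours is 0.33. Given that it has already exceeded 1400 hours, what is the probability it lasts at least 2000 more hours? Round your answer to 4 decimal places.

From e^(−λ·2880) = 0.33, λ = −ln(0.33)/2880 = 0.000384952.
Memoryless: P(X > 1400+2000 | X > 1400) = P(X > 2000) = e^(−0.000384952·2000) ≈ 0.4631.

0.4631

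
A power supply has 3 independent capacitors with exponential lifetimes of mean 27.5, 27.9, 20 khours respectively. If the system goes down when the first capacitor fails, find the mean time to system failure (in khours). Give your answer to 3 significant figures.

8.18

The first failure time is exponential with rate Σλ_i = 1/27.5 + 1/27.9 + 1/20 = 0.122206 per khour.
E[min] = 1/Σλ = 1/0.122206 = 8.18291 khours.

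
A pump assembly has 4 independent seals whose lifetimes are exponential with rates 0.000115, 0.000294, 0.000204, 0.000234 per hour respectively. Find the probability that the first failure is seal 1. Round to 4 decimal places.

The time to first failure is exponential with rate Σλ = 0.000115 + 0.000294 + 0.000204 + 0.000234 = 0.000847.
P(seal 1 first) = λ_1/Σλ = 0.000115/0.000847 ≈ 0.1358.

0.1358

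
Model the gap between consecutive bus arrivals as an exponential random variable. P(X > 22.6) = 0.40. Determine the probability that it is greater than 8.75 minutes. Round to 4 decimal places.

0.7013

e^(−λ·22.6) = 0.40 ⇒ λ = −ln(0.40)/22.6 = 0.0405438.
P(X > 8.75) = e^(−0.0405438·8.75) = e^(−0.35476) ≈ 0.7013.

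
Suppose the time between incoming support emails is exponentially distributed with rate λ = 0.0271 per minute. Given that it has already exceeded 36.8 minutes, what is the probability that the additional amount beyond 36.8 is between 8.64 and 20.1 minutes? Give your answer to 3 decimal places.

Memoryless: the residual past 36.8 is again Exp(λ).
P(8.64 < residual < 20.1) = e^(−λ·8.64) − e^(−λ·20.1) = 0.79125 − 0.58001 ≈ 0.211.

0.211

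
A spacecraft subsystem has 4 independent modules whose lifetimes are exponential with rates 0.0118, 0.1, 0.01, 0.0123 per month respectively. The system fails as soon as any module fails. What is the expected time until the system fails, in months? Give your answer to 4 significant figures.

The time to first failure is exponential with rate Σλ = 0.0118 + 0.1 + 0.01 + 0.0123 = 0.1341.
E[min] = 1/Σλ = 1/0.1341 = 7.45712 months.

7.457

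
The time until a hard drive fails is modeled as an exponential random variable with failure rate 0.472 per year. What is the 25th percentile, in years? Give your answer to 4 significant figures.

0.6095

Set 1 − e^(−λt) = 0.25, so t = −ln(0.75)/λ = 0.28768/0.472 ≈ 0.609496 years.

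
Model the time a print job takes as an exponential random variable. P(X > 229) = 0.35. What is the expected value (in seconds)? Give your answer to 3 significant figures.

e^(−λ·229) = 0.35 ⇒ λ = −ln(0.35)/229 = 0.00458438.
Mean = 1/λ = 218.132 seconds.

218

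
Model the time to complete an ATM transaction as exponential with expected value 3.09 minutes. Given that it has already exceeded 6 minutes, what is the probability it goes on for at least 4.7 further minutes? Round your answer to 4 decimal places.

The rate is λ = 1/3.09 = 0.323625 per minute.
The exponential is memoryless, so the remaining time is again Exp(λ): the condition X > 6 is irrelevant.
P(X > 4.7) = e^(−1.521) ≈ 0.2185.

0.2185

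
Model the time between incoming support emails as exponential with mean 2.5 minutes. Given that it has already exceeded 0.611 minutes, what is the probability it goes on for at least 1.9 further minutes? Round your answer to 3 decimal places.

The rate is λ = 1/2.5 = 0.4 per minute.
The exponential is memoryless, so the remaining time is again Exp(λ): the condition X > 0.611 is irrelevant.
P(X > 1.9) = e^(−0.76) ≈ 0.468.

0.468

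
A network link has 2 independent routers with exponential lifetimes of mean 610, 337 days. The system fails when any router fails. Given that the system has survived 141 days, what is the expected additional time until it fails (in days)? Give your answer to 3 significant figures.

217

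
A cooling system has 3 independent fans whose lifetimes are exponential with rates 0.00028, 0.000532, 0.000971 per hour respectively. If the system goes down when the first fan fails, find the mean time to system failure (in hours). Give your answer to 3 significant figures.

The time to first failure is exponential with rate Σλ = 0.00028 + 0.000532 + 0.000971 = 0.001783.
E[min] = 1/Σλ = 1/0.001783 = 560.852 hours.

561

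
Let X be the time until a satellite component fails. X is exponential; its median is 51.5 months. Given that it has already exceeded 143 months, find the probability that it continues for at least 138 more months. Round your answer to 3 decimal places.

0.156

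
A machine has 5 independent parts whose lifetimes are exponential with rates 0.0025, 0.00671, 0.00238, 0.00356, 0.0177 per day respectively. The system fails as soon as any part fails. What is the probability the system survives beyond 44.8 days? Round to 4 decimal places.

0.2295

The time to first failure is exponential with rate Σλ = 0.0025 + 0.00671 + 0.00238 + 0.00356 + 0.0177 = 0.03285.
P(min > 44.8) = e^(−0.03285·44.8) = e^(−1.4717) ≈ 0.2295.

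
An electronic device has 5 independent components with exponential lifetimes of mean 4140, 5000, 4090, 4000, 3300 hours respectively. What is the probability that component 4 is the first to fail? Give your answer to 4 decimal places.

0.2018

Rates: λ_i = 1/mean_i → 0.000241546, 0.0002, 0.000244499, 0.00025, 0.00030303; Σλ = 0.00123907.
P(component 4 first) = λ_4/Σλ = 0.00025/0.00123907 ≈ 0.2018.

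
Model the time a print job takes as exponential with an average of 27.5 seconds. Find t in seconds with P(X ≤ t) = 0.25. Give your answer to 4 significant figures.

7.911

The rate is λ = 1/27.5 = 0.0363636 per second.
Set 1 − e^(−λt) = 0.25, so t = −ln(0.75)/λ = 0.28768/0.0363636 ≈ 7.91126 seconds.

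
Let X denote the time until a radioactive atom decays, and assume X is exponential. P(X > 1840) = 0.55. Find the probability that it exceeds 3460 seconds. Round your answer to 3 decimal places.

0.325

e^(−λ·1840) = 0.55 ⇒ λ = −ln(0.55)/1840 = 0.000324911.
P(X > 3460) = e^(−0.000324911·3460) = e^(−1.1242) ≈ 0.325.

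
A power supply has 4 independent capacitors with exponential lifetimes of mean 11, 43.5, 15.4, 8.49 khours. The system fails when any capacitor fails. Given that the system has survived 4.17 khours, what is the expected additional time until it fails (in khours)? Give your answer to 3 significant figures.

First-failure rate Σλ = 1/11 + 1/43.5 + 1/15.4 + 1/8.49 = 0.296618.
By memorylessness the expected residual is 1/Σλ = 3.37134 khours, regardless of the 4.17 already elapsed.

3.37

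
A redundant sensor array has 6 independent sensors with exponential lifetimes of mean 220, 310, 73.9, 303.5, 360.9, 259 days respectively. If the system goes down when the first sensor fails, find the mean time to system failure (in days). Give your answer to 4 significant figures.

32.02

The first failure time is exponential with rate Σλ_i = 1/220 + 1/310 + 1/73.9 + 1/303.5 + 1/360.9 + 1/259 = 0.0312298 per day.
E[min] = 1/Σλ = 1/0.0312298 = 32.0207 days.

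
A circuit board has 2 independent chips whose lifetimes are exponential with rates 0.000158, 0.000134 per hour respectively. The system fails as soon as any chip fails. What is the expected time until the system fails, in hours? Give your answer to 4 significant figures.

3425

The time to first failure is exponential with rate Σλ = 0.000158 + 0.000134 = 0.000292.
E[min] = 1/Σλ = 1/0.000292 = 3424.66 hours.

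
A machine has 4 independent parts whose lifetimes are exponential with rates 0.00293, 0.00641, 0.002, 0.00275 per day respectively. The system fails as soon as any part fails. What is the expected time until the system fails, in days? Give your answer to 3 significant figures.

The time to first failure is exponential with rate Σλ = 0.00293 + 0.00641 + 0.002 + 0.00275 = 0.01409.
E[min] = 1/Σλ = 1/0.01409 = 70.9723 days.

71.0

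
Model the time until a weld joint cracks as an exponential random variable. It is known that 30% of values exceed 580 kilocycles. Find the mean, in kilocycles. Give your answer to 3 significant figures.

e^(−λ·580) = 0.30 ⇒ λ = −ln(0.30)/580 = 0.00207582.
Mean = 1/λ = 481.738 kilocycles.

482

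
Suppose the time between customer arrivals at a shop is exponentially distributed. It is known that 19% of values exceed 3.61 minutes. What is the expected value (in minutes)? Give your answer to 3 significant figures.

2.17

e^(−λ·3.61) = 0.19 ⇒ λ = −ln(0.19)/3.61 = 0.460036.
Mean = 1/λ = 2.17374 minutes.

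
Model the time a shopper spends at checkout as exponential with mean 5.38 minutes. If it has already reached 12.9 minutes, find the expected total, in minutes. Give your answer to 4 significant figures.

The rate is λ = 1/5.38 = 0.185874 per minute.
By memorylessness, E[X | X > 12.9] = 12.9 + 1/λ = 12.9 + 5.38 = 18.28 minutes.

18.28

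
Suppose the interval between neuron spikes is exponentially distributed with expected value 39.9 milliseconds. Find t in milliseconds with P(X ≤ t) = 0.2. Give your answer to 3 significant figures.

8.90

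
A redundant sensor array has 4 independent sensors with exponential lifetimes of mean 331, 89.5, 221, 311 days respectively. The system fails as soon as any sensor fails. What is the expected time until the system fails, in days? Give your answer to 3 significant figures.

The first failure time is exponential with rate Σλ_i = 1/331 + 1/89.5 + 1/221 + 1/311 = 0.0219347 per day.
E[min] = 1/Σλ = 1/0.0219347 = 45.59 days.

45.6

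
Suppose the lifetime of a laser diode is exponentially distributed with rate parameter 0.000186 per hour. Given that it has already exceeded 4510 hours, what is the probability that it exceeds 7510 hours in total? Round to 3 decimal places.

0.572

By the memoryless property, P(X > 4510+3000 | X > 4510) = P(X > 3000).
P(X > 3000) = e^(−0.558) ≈ 0.572.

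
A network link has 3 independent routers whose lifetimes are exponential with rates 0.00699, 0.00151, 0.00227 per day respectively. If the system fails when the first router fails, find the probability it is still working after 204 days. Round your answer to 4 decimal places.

0.1111

The time to first failure is exponential with rate Σλ = 0.00699 + 0.00151 + 0.00227 = 0.01077.
P(min > 204) = e^(−0.01077·204) = e^(−2.1971) ≈ 0.1111.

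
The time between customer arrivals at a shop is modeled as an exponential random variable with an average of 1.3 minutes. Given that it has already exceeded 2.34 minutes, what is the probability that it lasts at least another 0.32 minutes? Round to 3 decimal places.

0.782

The rate is λ = 1/1.3 = 0.769231 per minute.
By the memoryless property, P(X > 2.34+0.32 | X > 2.34) = P(X > 0.32).
P(X > 0.32) = e^(−0.24615) ≈ 0.782.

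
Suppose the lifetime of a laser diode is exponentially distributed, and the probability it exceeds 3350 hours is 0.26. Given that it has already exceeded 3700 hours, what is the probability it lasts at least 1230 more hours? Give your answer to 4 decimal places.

From e^(−λ·3350) = 0.26, λ = −ln(0.26)/3350 = 0.000402112.
Memoryless: P(X > 3700+1230 | X > 3700) = P(X > 1230) = e^(−0.000402112·1230) ≈ 0.6098.

0.6098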